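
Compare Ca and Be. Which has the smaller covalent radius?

Be is in period 2, group 2; Ca is in period 4, group 2.
Moving right in a period, electrons are added to the same shell under a stronger nuclear pull, so atoms get smaller; moving down, a new shell is opened and atoms get larger.
All are in group 2, so atomic radius increases down the group.
So Be has the smaller covalent radius (Be < Ca).

Be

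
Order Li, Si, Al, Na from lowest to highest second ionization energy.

Si, Al, Na, Li

The second ionization energy removes an electron from the +1 ion. For each element: Li⁺ is the bare [He] core; Si⁺ still has 3 valence electrons; Al⁺ still has 2 valence electrons; Na⁺ is the bare [Ne] core.
Pulling an electron out of a noble-gas core costs far more than removing a remaining valence electron, so Na and Li sit at the high end of IE_2.
Valence configurations: Si⁺ [Ne]3s²3p¹, Al⁺ [Ne]3s².
Si⁺ loses a lone 3p electron whereas Al⁺ must break into a filled 3s² pair, so IE_2(Al) > IE_2(Si) even though Si has the higher nuclear charge.
Approximate IE_2 values (kJ/mol): Li 7298, Si 1577, Al 1817, Na 4562.
Putting it together, IE_2: Si < Al < Na < Li.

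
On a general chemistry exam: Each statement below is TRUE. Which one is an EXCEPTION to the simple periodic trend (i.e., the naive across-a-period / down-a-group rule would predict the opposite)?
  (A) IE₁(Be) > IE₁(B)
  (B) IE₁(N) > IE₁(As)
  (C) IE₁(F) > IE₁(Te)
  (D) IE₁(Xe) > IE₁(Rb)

(A)

The general trend: first ionisation energy increases across a period and decreases down a group.
(A) Be (period 2, group 2) vs B (period 2, group 13): the stated order contradicts the simple trend.
(B) N (period 2, group 15) vs As (period 4, group 15): the stated order agrees with the simple trend.
(C) F (period 2, group 17) vs Te (period 5, group 16): the stated order agrees with the simple trend.
(D) Xe (period 5, group 18) vs Rb (period 5, group 1): the stated order agrees with the simple trend.
The exception is (A): removing B's lone 2p electron is easier than breaking Be's filled 2s².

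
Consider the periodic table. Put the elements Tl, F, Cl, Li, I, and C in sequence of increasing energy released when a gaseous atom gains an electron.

Atoms with high Z_eff and room in the valence shell (especially the halogens) have the most exothermic electron affinities.
These span different periods and groups, so the two trends combine.
Li > Tl: period and group pull opposite ways; the down-group shift dominates (60 vs 19 kJ/mol).
C > Li: both are in period 2; the period trend gives C the larger value.
I > C: the two effects oppose for this pair; the across-period effect wins (295 vs 122 kJ/mol).
F > I: F sits above I in group 17, so the down-group effect alone puts F higher.
Cl > F: this pair runs against the simple trend — see the exception note.
Note the exception: Cl has a higher electron affinity than F, contrary to the simple trend — F's small 2p subshell makes the incoming electron feel strong e⁻–e⁻ repulsion, so Cl actually releases more energy on gaining an electron.
Tabulated electron affinity (kJ/mol): Li 60, C 122, F 328, Cl 349, I 295, Tl 19.
So from lowest to highest: Tl < Li < C < I < F < Cl.

Tl < Li < C < I < F < Cl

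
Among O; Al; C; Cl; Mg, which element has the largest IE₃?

IE_3 is the cost of taking one more electron from the +2 cation: O²⁺ still has 4 valence electrons; Al²⁺ still has 1 valence electron; C²⁺ still has 2 valence electrons; Cl²⁺ still has 5 valence electrons; Mg²⁺ is the bare [Ne] core.
Breaking into a closed-shell core is much more expensive than removing a leftover valence electron — Mg has the largest IE_3 here.
Valence configurations: O²⁺ [He]2s²2p², Al²⁺ [Ne]3s¹, C²⁺ [He]2s², Cl²⁺ [Ne]3s²3p³.
Tabulated IE_3 (kJ/mol): O 5300, Al 2745, C 4620, Cl 3822, Mg 7733.
Putting it together, IE_3: Al < Cl < C < O < Mg.

Mg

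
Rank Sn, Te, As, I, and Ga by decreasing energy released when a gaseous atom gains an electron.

I > Te > Sn > As > Ga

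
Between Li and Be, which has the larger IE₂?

Li

IE_2 is the cost of taking one more electron from the +1 cation: Li⁺ is the bare [He] core; Be⁺ still has 1 valence electron.
Breaking into a closed-shell core is much more expensive than removing a leftover valence electron — Li has the largest IE_2 here.
Approximate IE_2 values (kJ/mol): Li 7298, Be 1757.
Overall IE_2 order: Be < Li.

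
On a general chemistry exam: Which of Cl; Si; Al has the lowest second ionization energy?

Si

After 1 electron has been removed, what remains? Cl⁺ still has 6 valence electrons; Si⁺ still has 3 valence electrons; Al⁺ still has 2 valence electrons.
All are still removing valence electrons, so compare the +1 ions as you would atoms: IE_2 generally rises across a period (higher Z_eff) and falls down a group (larger shell), subject to the usual subshell exceptions.
Valence configurations: Cl⁺ [Ne]3s²3p⁴, Si⁺ [Ne]3s²3p¹, Al⁺ [Ne]3s².
Si⁺ loses a lone 3p electron whereas Al⁺ must break into a filled 3s² pair, so IE_2(Al) > IE_2(Si) even though Si has the higher nuclear charge.
The numbers (kJ/mol): Cl 2298, Si 1577, Al 1817.
So the second ionization energies run Si < Al < Cl.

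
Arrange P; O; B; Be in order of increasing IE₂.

After 1 electron has been removed, what remains? P⁺ still has 4 valence electrons; O⁺ still has 5 valence electrons; B⁺ still has 2 valence electrons; Be⁺ still has 1 valence electron.
All are still removing valence electrons, so compare the +1 ions as you would atoms: IE_2 generally rises across a period (higher Z_eff) and falls down a group (larger shell), subject to the usual subshell exceptions.
Valence configurations: P⁺ [Ne]3s²3p², O⁺ [He]2s²2p³, B⁺ [He]2s², Be⁺ [He]2s¹.
Approximate IE_2 values (kJ/mol): P 1907, O 3388, B 2427, Be 1757.
Hence IE_2: Be < P < B < O.

Be < P < B < O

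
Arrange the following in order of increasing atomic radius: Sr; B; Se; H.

H is in period 1, group 1; B is in period 2, group 13; Se is in period 4, group 16; Sr is in period 5, group 2.
Moving right in a period, electrons are added to the same shell under a stronger nuclear pull, so atoms get smaller; moving down, a new shell is opened and atoms get larger.
These span different periods and groups, so the two trends combine.
B > H: period and group pull opposite ways; the down-group shift dominates (85 vs 32 pm).
Se > B: period and group pull opposite ways; the down-group shift dominates (116 vs 85 pm).
Sr > Se: both effects reinforce here, so Sr is clearly the larger of the two.
Approximate values (pm): H 32, B 85, Se 116, Sr 185.
So from smallest to largest: H < B < Se < Sr.

H, B, Se, Sr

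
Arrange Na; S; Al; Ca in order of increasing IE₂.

Ca < Al < S < Na

IE_2 is the cost of taking one more electron from the +1 cation: Na⁺ is the bare [Ne] core; S⁺ still has 5 valence electrons; Al⁺ still has 2 valence electrons; Ca⁺ still has 1 valence electron.
Core electrons are held far more tightly than valence electrons, so Na tops the IE_2 order.
Valence configurations: S⁺ [Ne]3s²3p³, Al⁺ [Ne]3s², Ca⁺ [Ar]4s¹.
Approximate IE_2 values (kJ/mol): Na 4562, S 2252, Al 1817, Ca 1145.
Putting it together, IE_2: Ca < Al < S < Na.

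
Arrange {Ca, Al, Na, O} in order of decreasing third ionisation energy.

Consider each +2 ion: Ca²⁺ is the bare [Ar] core; Al²⁺ still has 1 valence electron; Na²⁺ is already 1 electron into the core; O²⁺ still has 4 valence electrons.
Usually core removal costs more than valence removal, but here the competition is close: a tightly held n=2 valence electron can cost more to remove than an n=3 core electron, so the actual values have to decide it.
Valence configurations: Al²⁺ [Ne]3s¹, O²⁺ [He]2s²2p².
The numbers (kJ/mol): Ca 4912, Al 2745, Na 6910, O 5300.
Putting it together, IE_3: Al < Ca < O < Na.

Na > O > Ca > Al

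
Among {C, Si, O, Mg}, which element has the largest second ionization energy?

O

IE_2 is the cost of taking one more electron from the +1 cation: C⁺ still has 3 valence electrons; Si⁺ still has 3 valence electrons; O⁺ still has 5 valence electrons; Mg⁺ still has 1 valence electron.
All are still removing valence electrons, so compare the +1 ions as you would atoms: IE_2 generally rises across a period (higher Z_eff) and falls down a group (larger shell), subject to the usual subshell exceptions.
Valence configurations: C⁺ [He]2s²2p¹, Si⁺ [Ne]3s²3p¹, O⁺ [He]2s²2p³, Mg⁺ [Ne]3s¹.
Approximate IE_2 values (kJ/mol): C 2353, Si 1577, O 3388, Mg 1451.
So the second ionization energies run Mg < Si < C < O.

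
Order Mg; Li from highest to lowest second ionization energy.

Consider each +1 ion: Mg⁺ still has 1 valence electron; Li⁺ is the bare [He] core.
Breaking into a closed-shell core is much more expensive than removing a leftover valence electron — Li has the largest IE_2 here.
Tabulated IE_2 (kJ/mol): Mg 1451, Li 7298.
So the second ionization energies run Mg < Li.

Li > Mg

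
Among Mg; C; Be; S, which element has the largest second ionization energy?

C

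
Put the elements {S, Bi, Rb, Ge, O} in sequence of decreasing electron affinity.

S > O > Ge > Bi > Rb

O is in period 2, group 16; S is in period 3, group 16; Ge is in period 4, group 14; Rb is in period 5, group 1; Bi is in period 6, group 15.
Adding an electron releases more energy for atoms nearer the top right (short of the noble gases).
These span different periods and groups, so the two trends combine.
Bi > Rb: period and group pull opposite ways; the across-period shift dominates (91 vs 47 kJ/mol).
Ge > Bi: the two effects oppose for this pair; the down-group effect wins (119 vs 91 kJ/mol).
O > Ge: relative to Ge, both the across-period and down-group shifts push O's electron affinity up.
S > O: this pair runs against the simple trend — see the exception note.
Note the exception: S has a higher electron affinity than O, contrary to the simple trend — the compact 2p subshell of O repels the added electron more than S's larger 3p does.
Approximate values (kJ/mol): O 141, S 200, Ge 119, Rb 47, Bi 91.
So from highest to lowest: S > O > Ge > Bi > Rb.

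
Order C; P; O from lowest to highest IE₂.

P, C, O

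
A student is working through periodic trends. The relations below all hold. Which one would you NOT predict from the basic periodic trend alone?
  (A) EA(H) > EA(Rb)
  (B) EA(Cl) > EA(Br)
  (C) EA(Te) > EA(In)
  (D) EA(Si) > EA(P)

(D)

The general trend: electron affinity increases across a period and decreases down a group.
(A) H (period 1, group 1) vs Rb (period 5, group 1): the stated order agrees with the simple trend.
(B) Cl (period 3, group 17) vs Br (period 4, group 17): the stated order agrees with the simple trend.
(C) Te (period 5, group 16) vs In (period 5, group 13): the stated order agrees with the simple trend.
(D) Si (period 3, group 14) vs P (period 3, group 15): the stated order contradicts the simple trend.
The exception is (D): adding an electron to P's half-filled 3p³ is unfavourable, so Si (3p²) has the more exothermic EA.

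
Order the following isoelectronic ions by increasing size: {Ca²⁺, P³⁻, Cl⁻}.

Ca²⁺, Cl⁻, P³⁻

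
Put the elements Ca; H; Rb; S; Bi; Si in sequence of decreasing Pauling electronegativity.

H is in period 1, group 1; Si is in period 3, group 14; S is in period 3, group 16; Ca is in period 4, group 2; Rb is in period 5, group 1; Bi is in period 6, group 15.
Electronegativity increases across a period and decreases down a group, tracking effective nuclear charge and atomic size.
Neither a single period nor a single group — weigh both effects.
Ca > Rb: relative to Rb, both the across-period and down-group shifts push Ca's electronegativity up.
Si > Ca: relative to Ca, both the across-period and down-group shifts push Si's electronegativity up.
Bi > Si: period and group pull opposite ways; the across-period shift dominates (2.02 vs 1.90).
H > Bi: period and group pull opposite ways; the down-group shift dominates (2.20 vs 2.02).
S > H: period and group pull opposite ways; the across-period shift dominates (2.58 vs 2.20).
Approximate values (Pauling): H 2.20, Si 1.90, S 2.58, Ca 1.00, Rb 0.82, Bi 2.02.
So from highest to lowest: S > H > Bi > Si > Ca > Rb.

S, H, Bi, Si, Ca, Rb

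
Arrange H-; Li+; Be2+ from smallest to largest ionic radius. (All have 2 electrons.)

All of these have 2 electrons, so size is governed by nuclear charge alone: the more protons, the stronger the pull on the same electron cloud, and the smaller the ion.
Nuclear charges: Be2+ (Z=4), Li+ (Z=3), H- (Z=1).
Smallest to largest: Be2+ < Li+ < H-.

Be2+, Li+, H-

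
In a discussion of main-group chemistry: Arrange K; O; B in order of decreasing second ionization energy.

IE_2 is the cost of taking one more electron from the +1 cation: K⁺ is the bare [Ar] core; O⁺ still has 5 valence electrons; B⁺ still has 2 valence electrons.
Usually core removal costs more than valence removal, but here the competition is close: a tightly held n=2 valence electron can cost more to remove than an n=3 core electron, so the actual values have to decide it.
Valence configurations: O⁺ [He]2s²2p³, B⁺ [He]2s².
Approximate IE_2 values (kJ/mol): K 3052, O 3388, B 2427.
Hence IE_2: B < K < O.

O > K > B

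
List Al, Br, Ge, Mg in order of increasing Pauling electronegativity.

Mg < Al < Ge < Br

Mg is in period 3, group 2; Al is in period 3, group 13; Ge is in period 4, group 14; Br is in period 4, group 17.
EN rises left→right (higher Z_eff, smaller atoms) and falls top→bottom (larger, more shielded atoms).
These span different periods and groups, so the two trends combine.
Al > Mg: Al lies to the right of Mg in period 3, so the across-period effect alone puts Al higher.
Ge > Al: period and group pull opposite ways; the across-period shift dominates (2.01 vs 1.61).
Br > Ge: Br lies to the right of Ge in period 4, so the across-period effect alone puts Br higher.
Approximate values (Pauling): Mg 1.31, Al 1.61, Ge 2.01, Br 2.96.
So from lowest to highest: Mg < Al < Ge < Br.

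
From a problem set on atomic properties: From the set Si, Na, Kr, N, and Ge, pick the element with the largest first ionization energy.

N is in period 2, group 15; Na is in period 3, group 1; Si is in period 3, group 14; Ge is in period 4, group 14; Kr is in period 4, group 18.
Across a period the outer electron is held more tightly (higher IE₁); down a group it sits in a higher shell, more shielded, and comes off more easily.
These span different periods and groups, so the two trends combine.
Ge > Na: period and group pull opposite ways; the across-period shift dominates (762 vs 496 kJ/mol).
Si > Ge: Si sits above Ge in group 14, so the down-group effect alone puts Si higher.
Kr > Si: period and group pull opposite ways; the across-period shift dominates (1351 vs 786 kJ/mol).
N > Kr: period and group pull opposite ways; the down-group shift dominates (1402 vs 1351 kJ/mol).
Tabulated first ionization energy (kJ/mol): N 1402, Na 496, Si 786, Ge 762, Kr 1351.
The largest first ionization energy among these belongs to N.

N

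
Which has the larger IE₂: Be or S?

S

IE_2 is the cost of taking one more electron from the +1 cation: Be⁺ still has 1 valence electron; S⁺ still has 5 valence electrons.
All are still removing valence electrons, so compare the +1 ions as you would atoms: IE_2 generally rises across a period (higher Z_eff) and falls down a group (larger shell), subject to the usual subshell exceptions.
Valence configurations: Be⁺ [He]2s¹, S⁺ [Ne]3s²3p³.
The numbers (kJ/mol): Be 1757, S 2252.
Hence IE_2: Be < S.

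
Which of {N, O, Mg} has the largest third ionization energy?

Mg

The third ionization energy removes an electron from the +2 ion. For each element: N²⁺ still has 3 valence electrons; O²⁺ still has 4 valence electrons; Mg²⁺ is the bare [Ne] core.
Breaking into a closed-shell core is much more expensive than removing a leftover valence electron — Mg has the largest IE_3 here.
Valence configurations: N²⁺ [He]2s²2p¹, O²⁺ [He]2s²2p².
The numbers (kJ/mol): N 4578, O 5300, Mg 7733.
Putting it together, IE_3: N < O < Mg.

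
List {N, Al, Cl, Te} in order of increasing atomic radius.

N < Cl < Al < Te

N is in period 2, group 15; Al is in period 3, group 13; Cl is in period 3, group 17; Te is in period 5, group 16.
Moving right in a period, electrons are added to the same shell under a stronger nuclear pull, so atoms get smaller; moving down, a new shell is opened and atoms get larger.
These span different periods and groups, so the two trends combine.
Cl > N: the two effects oppose for this pair; the down-group effect wins (99 vs 71 pm).
Al > Cl: Al lies to the left of Cl in period 3, so the across-period effect alone puts Al larger.
Te > Al: period and group pull opposite ways; the down-group shift dominates (136 vs 126 pm).
For reference (pm): N 71, Al 126, Cl 99, Te 136.
So from smallest to largest: N < Cl < Al < Te.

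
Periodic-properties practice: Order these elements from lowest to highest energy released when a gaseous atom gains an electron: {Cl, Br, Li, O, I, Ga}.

Ga < Li < O < I < Br < Cl

Li is in period 2, group 1; O is in period 2, group 16; Cl is in period 3, group 17; Ga is in period 4, group 13; Br is in period 4, group 17; I is in period 5, group 17.
Adding an electron releases more energy for atoms nearer the top right (short of the noble gases).
These span different periods and groups, so the two trends combine.
Li > Ga: period and group pull opposite ways; the down-group shift dominates (60 vs 29 kJ/mol).
O > Li: both are in period 2; the period trend gives O the larger value.
I > O: the two effects oppose for this pair; the across-period effect wins (295 vs 141 kJ/mol).
Br > I: Br sits above I in group 17, so the down-group effect alone puts Br higher.
Cl > Br: they share group 17; the group trend gives Cl the larger value.
For reference (kJ/mol): Li 60, O 141, Cl 349, Ga 29, Br 325, I 295.
So from lowest to highest: Ga < Li < O < I < Br < Cl.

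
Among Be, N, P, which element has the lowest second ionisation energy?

Be

IE_2 is the cost of taking one more electron from the +1 cation: Be⁺ still has 1 valence electron; N⁺ still has 4 valence electrons; P⁺ still has 4 valence electrons.
All are still removing valence electrons, so compare the +1 ions as you would atoms: IE_2 generally rises across a period (higher Z_eff) and falls down a group (larger shell), subject to the usual subshell exceptions.
Valence configurations: Be⁺ [He]2s¹, N⁺ [He]2s²2p², P⁺ [Ne]3s²3p².
The numbers (kJ/mol): Be 1757, N 2856, P 1907.
Overall IE_2 order: Be < P < N.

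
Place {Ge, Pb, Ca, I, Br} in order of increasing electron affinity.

Ca, Pb, Ge, I, Br

Electron affinity generally becomes more exothermic across a period toward the halogens and less exothermic down a group.
Here both period and group differ, so the two effects have to be weighed against each other.
Pb > Ca: period and group pull opposite ways; the across-period shift dominates (35 vs 2 kJ/mol).
Ge > Pb: they share group 14; the group trend gives Ge the larger value.
I > Ge: period and group pull opposite ways; the across-period shift dominates (295 vs 119 kJ/mol).
Br > I: Br sits above I in group 17, so the down-group effect alone puts Br higher.
Approximate values (kJ/mol): Ca 2, Ge 119, Br 325, I 295, Pb 35.
So from lowest to highest: Ca < Pb < Ge < I < Br.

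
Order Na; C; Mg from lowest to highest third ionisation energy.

Consider each +2 ion: Na²⁺ is already 1 electron into the core; C²⁺ still has 2 valence electrons; Mg²⁺ is the bare [Ne] core.
Breaking into a closed-shell core is much more expensive than removing a leftover valence electron — Na and Mg have the largest IE_3 here.
The numbers (kJ/mol): Na 6910, C 4620, Mg 7733.
So the third ionization energies run C < Na < Mg.

C < Na < Mg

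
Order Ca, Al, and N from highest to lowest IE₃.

Ca > N > Al

After 2 electrons have been removed, what remains? Ca²⁺ is the bare [Ar] core; Al²⁺ still has 1 valence electron; N²⁺ still has 3 valence electrons.
Pulling an electron out of a noble-gas core costs far more than removing a remaining valence electron, so Ca sits at the high end of IE_3.
Valence configurations: Al²⁺ [Ne]3s¹, N²⁺ [He]2s²2p¹.
Tabulated IE_3 (kJ/mol): Ca 4912, Al 2745, N 4578.
Overall IE_3 order: Al < N < Ca.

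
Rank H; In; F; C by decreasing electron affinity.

F, C, H, In

H is in period 1, group 1; C is in period 2, group 14; F is in period 2, group 17; In is in period 5, group 13.
Electron affinity generally becomes more exothermic across a period toward the halogens and less exothermic down a group.
These span different periods and groups, so the two trends combine.
H > In: period and group pull opposite ways; the down-group shift dominates (73 vs 29 kJ/mol).
C > H: period and group pull opposite ways; the across-period shift dominates (122 vs 73 kJ/mol).
F > C: both are in period 2; the period trend gives F the larger value.
For reference (kJ/mol): H 73, C 122, F 328, In 29.
So from highest to lowest: F > C > H > In.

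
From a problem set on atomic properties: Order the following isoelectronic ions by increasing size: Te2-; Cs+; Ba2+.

Ba2+ < Cs+ < Te2-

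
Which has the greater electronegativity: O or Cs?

O

O is in period 2, group 16; Cs is in period 6, group 1.
EN rises left→right (higher Z_eff, smaller atoms) and falls top→bottom (larger, more shielded atoms).
These span different periods and groups, so the two trends combine.
O > Cs: both effects reinforce here, so O is clearly the higher of the two.
Approximate values (Pauling): O 3.44, Cs 0.79.
So O has the greater electronegativity (O > Cs).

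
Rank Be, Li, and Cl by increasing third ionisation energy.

Cl < Li < Be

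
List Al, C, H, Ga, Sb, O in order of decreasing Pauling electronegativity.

O > C > H > Sb > Ga > Al

H is in period 1, group 1; C is in period 2, group 14; O is in period 2, group 16; Al is in period 3, group 13; Ga is in period 4, group 13; Sb is in period 5, group 15.
Electronegativity increases across a period and decreases down a group, tracking effective nuclear charge and atomic size.
Here both period and group differ, so the two effects have to be weighed against each other.
Ga > Al: this pair runs against the simple trend — see the exception note.
Sb > Ga: the two effects oppose for this pair; the across-period effect wins (2.05 vs 1.81).
H > Sb: period and group pull opposite ways; the down-group shift dominates (2.20 vs 2.05).
C > H: the two effects oppose for this pair; the across-period effect wins (2.55 vs 2.20).
O > C: O lies to the right of C in period 2, so the across-period effect alone puts O higher.
Note the exception: Ga has a higher electronegativity than Al, contrary to the simple trend — poor shielding by filled d (and f) subshells raises the heavier element's effective nuclear charge more than the simple down-group trend predicts.
Tabulated electronegativity (Pauling): H 2.20, C 2.55, O 3.44, Al 1.61, Ga 1.81, Sb 2.05.
So from highest to lowest: O > C > H > Sb > Ga > Al.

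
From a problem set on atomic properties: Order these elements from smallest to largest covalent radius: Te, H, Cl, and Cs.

H, Cl, Te, Cs

H is in period 1, group 1; Cl is in period 3, group 17; Te is in period 5, group 16; Cs is in period 6, group 1.
Across a period the added protons contract the valence shell; down a group each new principal shell makes the atom larger.
Neither a single period nor a single group — weigh both effects.
Cl > H: period and group pull opposite ways; the down-group shift dominates (99 vs 32 pm).
Te > Cl: both effects reinforce here, so Te is clearly the larger of the two.
Cs > Te: relative to Te, both the across-period and down-group shifts push Cs's atomic radius up.
Tabulated atomic radius (pm): H 32, Cl 99, Te 136, Cs 232.
So from smallest to largest: H < Cl < Te < Cs.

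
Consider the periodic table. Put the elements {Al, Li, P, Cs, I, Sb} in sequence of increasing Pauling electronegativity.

Cs, Li, Al, Sb, P, I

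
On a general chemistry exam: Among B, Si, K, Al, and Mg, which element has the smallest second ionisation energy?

Consider each +1 ion: B⁺ still has 2 valence electrons; Si⁺ still has 3 valence electrons; K⁺ is the bare [Ar] core; Al⁺ still has 2 valence electrons; Mg⁺ still has 1 valence electron.
Breaking into a closed-shell core is much more expensive than removing a leftover valence electron — K has the largest IE_2 here.
Valence configurations: B⁺ [He]2s², Si⁺ [Ne]3s²3p¹, Al⁺ [Ne]3s², Mg⁺ [Ne]3s¹.
Si⁺ loses a lone 3p electron whereas Al⁺ must break into a filled 3s² pair, so IE_2(Al) > IE_2(Si) even though Si has the higher nuclear charge.
Approximate IE_2 values (kJ/mol): B 2427, Si 1577, K 3052, Al 1817, Mg 1451.
So the second ionization energies run Mg < Si < Al < B < K.

Mg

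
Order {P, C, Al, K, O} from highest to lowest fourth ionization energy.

The fourth ionization energy removes an electron from the +3 ion. For each element: P³⁺ still has 2 valence electrons; C³⁺ still has 1 valence electron; Al³⁺ is the bare [Ne] core; K³⁺ is already 2 electrons into the core; O³⁺ still has 3 valence electrons.
Usually core removal costs more than valence removal, but here the competition is close: a tightly held n=2 valence electron can cost more to remove than an n=3 core electron, so the actual values have to decide it.
Valence configurations: P³⁺ [Ne]3s², C³⁺ [He]2s¹, O³⁺ [He]2s²2p¹.
Tabulated IE_4 (kJ/mol): P 4964, C 6223, Al 11577, K 5877, O 7469.
Putting it together, IE_4: P < K < C < O < Al.

Al > O > C > K > P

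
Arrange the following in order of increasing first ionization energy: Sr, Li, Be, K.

K, Li, Sr, Be

Li is in period 2, group 1; Be is in period 2, group 2; K is in period 4, group 1; Sr is in period 5, group 2.
First ionization energy rises across a period (greater Z_eff holds electrons more tightly) and falls down a group (valence electrons are farther from the nucleus).
These span different periods and groups, so the two trends combine.
Li > K: Li sits above K in group 1, so the down-group effect alone puts Li higher.
Sr > Li: the two effects oppose for this pair; the across-period effect wins (550 vs 520 kJ/mol).
Be > Sr: they share group 2; the group trend gives Be the larger value.
Approximate values (kJ/mol): Li 520, Be 900, K 419, Sr 550.
So from lowest to highest: K < Li < Sr < Be.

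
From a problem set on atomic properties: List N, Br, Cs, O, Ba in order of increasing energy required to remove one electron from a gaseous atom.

Cs < Ba < Br < O < N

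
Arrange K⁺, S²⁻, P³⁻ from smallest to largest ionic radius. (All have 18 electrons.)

K⁺ < S²⁻ < P³⁻

All of these have 18 electrons, so size is governed by nuclear charge alone: the more protons, the stronger the pull on the same electron cloud, and the smaller the ion.
Nuclear charges: K⁺ (Z=19), S²⁻ (Z=16), P³⁻ (Z=15).
Smallest to largest: K⁺ < S²⁻ < P³⁻.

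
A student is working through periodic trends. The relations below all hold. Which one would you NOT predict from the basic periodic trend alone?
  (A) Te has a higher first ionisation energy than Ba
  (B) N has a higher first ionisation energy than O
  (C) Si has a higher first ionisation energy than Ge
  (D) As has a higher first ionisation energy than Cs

The general trend: first ionisation energy increases across a period and decreases down a group.
(A) Te (period 5, group 16) vs Ba (period 6, group 2): the stated order agrees with the simple trend.
(B) N (period 2, group 15) vs O (period 2, group 16): the stated order contradicts the simple trend.
(C) Si (period 3, group 14) vs Ge (period 4, group 14): the stated order agrees with the simple trend.
(D) As (period 4, group 15) vs Cs (period 6, group 1): the stated order agrees with the simple trend.
The exception is (B): pairing an electron in O's 2p⁴ costs repulsion energy, so O ionizes more easily than half-filled N (2p³).

(B)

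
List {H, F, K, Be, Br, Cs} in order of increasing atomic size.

Atomic radius shrinks across a period as nuclear charge pulls the same shell inward, and grows down a group as new shells are added.
Neither a single period nor a single group — weigh both effects.
F > H: the two effects oppose for this pair; the down-group effect wins (64 vs 32 pm).
Be > F: Be lies to the left of F in period 2, so the across-period effect alone puts Be larger.
Br > Be: period and group pull opposite ways; the down-group shift dominates (114 vs 102 pm).
K > Br: K lies to the left of Br in period 4, so the across-period effect alone puts K larger.
Cs > K: Cs sits below K in group 1, so the down-group effect alone puts Cs larger.
Tabulated atomic radius (pm): H 32, Be 102, F 64, K 196, Br 114, Cs 232.
So from smallest to largest: H < F < Be < Br < K < Cs.

H, F, Be, Br, K, Cs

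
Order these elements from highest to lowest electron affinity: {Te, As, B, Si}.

Te, Si, As, B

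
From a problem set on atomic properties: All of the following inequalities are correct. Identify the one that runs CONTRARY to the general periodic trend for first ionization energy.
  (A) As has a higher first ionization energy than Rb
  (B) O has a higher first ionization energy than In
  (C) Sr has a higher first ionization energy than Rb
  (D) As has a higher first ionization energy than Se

(D)

The general trend: first ionization energy increases across a period and decreases down a group.
(A) As (period 4, group 15) vs Rb (period 5, group 1): the stated order agrees with the simple trend.
(B) O (period 2, group 16) vs In (period 5, group 13): the stated order agrees with the simple trend.
(C) Sr (period 5, group 2) vs Rb (period 5, group 1): the stated order agrees with the simple trend.
(D) As (period 4, group 15) vs Se (period 4, group 16): the stated order contradicts the simple trend.
The exception is (D): Se (4p⁴) ionizes more easily than half-filled As (4p³).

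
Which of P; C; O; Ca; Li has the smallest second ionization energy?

IE_2 is the cost of taking one more electron from the +1 cation: P⁺ still has 4 valence electrons; C⁺ still has 3 valence electrons; O⁺ still has 5 valence electrons; Ca⁺ still has 1 valence electron; Li⁺ is the bare [He] core.
Core electrons are held far more tightly than valence electrons, so Li tops the IE_2 order.
Valence configurations: P⁺ [Ne]3s²3p², C⁺ [He]2s²2p¹, O⁺ [He]2s²2p³, Ca⁺ [Ar]4s¹.
The numbers (kJ/mol): P 1907, C 2353, O 3388, Ca 1145, Li 7298.
Putting it together, IE_2: Ca < P < C < O < Li.

Ca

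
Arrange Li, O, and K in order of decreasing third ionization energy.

Li > O > K

The third ionization energy removes an electron from the +2 ion. For each element: Li²⁺ is already 1 electron into the core; O²⁺ still has 4 valence electrons; K²⁺ is already 1 electron into the core.
Usually core removal costs more than valence removal, but here the competition is close: a tightly held n=2 valence electron can cost more to remove than an n=3 core electron, so the actual values have to decide it.
Approximate IE_3 values (kJ/mol): Li 11815, O 5300, K 4420.
So the third ionization energies run K < O < Li.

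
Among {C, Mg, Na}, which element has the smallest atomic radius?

C is in period 2, group 14; Na is in period 3, group 1; Mg is in period 3, group 2.
Moving right in a period, electrons are added to the same shell under a stronger nuclear pull, so atoms get smaller; moving down, a new shell is opened and atoms get larger.
Here both period and group differ, so the two effects have to be weighed against each other.
Mg > C: both effects reinforce here, so Mg is clearly the larger of the two.
Na > Mg: both are in period 3; the period trend gives Na the larger value.
Approximate values (pm): C 75, Na 155, Mg 139.
The smallest atomic radius among these belongs to C.

C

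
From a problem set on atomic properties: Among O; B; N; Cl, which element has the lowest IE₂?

The second ionization energy removes an electron from the +1 ion. For each element: O⁺ still has 5 valence electrons; B⁺ still has 2 valence electrons; N⁺ still has 4 valence electrons; Cl⁺ still has 6 valence electrons.
All are still removing valence electrons, so compare the +1 ions as you would atoms: IE_2 generally rises across a period (higher Z_eff) and falls down a group (larger shell), subject to the usual subshell exceptions.
Valence configurations: O⁺ [He]2s²2p³, B⁺ [He]2s², N⁺ [He]2s²2p², Cl⁺ [Ne]3s²3p⁴.
Tabulated IE_2 (kJ/mol): O 3388, B 2427, N 2856, Cl 2298.
So the second ionization energies run Cl < B < N < O.

Cl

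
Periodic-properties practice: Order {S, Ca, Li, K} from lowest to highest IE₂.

Consider each +1 ion: S⁺ still has 5 valence electrons; Ca⁺ still has 1 valence electron; Li⁺ is the bare [He] core; K⁺ is the bare [Ar] core.
Breaking into a closed-shell core is much more expensive than removing a leftover valence electron — K and Li have the largest IE_2 here.
Valence configurations: S⁺ [Ne]3s²3p³, Ca⁺ [Ar]4s¹.
Tabulated IE_2 (kJ/mol): S 2252, Ca 1145, Li 7298, K 3052.
Hence IE_2: Ca < S < K < Li.

Ca < S < K < Li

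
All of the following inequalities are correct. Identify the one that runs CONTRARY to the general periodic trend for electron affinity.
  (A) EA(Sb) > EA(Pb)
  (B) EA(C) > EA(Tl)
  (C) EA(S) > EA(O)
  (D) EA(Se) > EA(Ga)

The general trend: electron affinity increases across a period and decreases down a group.
(A) Sb (period 5, group 15) vs Pb (period 6, group 14): the stated order agrees with the simple trend.
(B) C (period 2, group 14) vs Tl (period 6, group 13): the stated order agrees with the simple trend.
(C) S (period 3, group 16) vs O (period 2, group 16): the stated order contradicts the simple trend.
(D) Se (period 4, group 16) vs Ga (period 4, group 13): the stated order agrees with the simple trend.
The exception is (C): the compact 2p subshell of O repels the added electron more than S's larger 3p does.

(C)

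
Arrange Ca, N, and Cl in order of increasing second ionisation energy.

Ca < Cl < N

Consider each +1 ion: Ca⁺ still has 1 valence electron; N⁺ still has 4 valence electrons; Cl⁺ still has 6 valence electrons.
All are still removing valence electrons, so compare the +1 ions as you would atoms: IE_2 generally rises across a period (higher Z_eff) and falls down a group (larger shell), subject to the usual subshell exceptions.
Valence configurations: Ca⁺ [Ar]4s¹, N⁺ [He]2s²2p², Cl⁺ [Ne]3s²3p⁴.
Approximate IE_2 values (kJ/mol): Ca 1145, N 2856, Cl 2298.
Hence IE_2: Ca < Cl < N.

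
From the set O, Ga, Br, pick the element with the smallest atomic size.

O

O is in period 2, group 16; Ga is in period 4, group 13; Br is in period 4, group 17.
Across a period the added protons contract the valence shell; down a group each new principal shell makes the atom larger.
Neither a single period nor a single group — weigh both effects.
Br > O: period and group pull opposite ways; the down-group shift dominates (114 vs 63 pm).
Ga > Br: both are in period 4; the period trend gives Ga the larger value.
Approximate values (pm): O 63, Ga 124, Br 114.
The smallest atomic size among these belongs to O.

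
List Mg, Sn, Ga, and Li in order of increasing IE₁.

Li < Ga < Sn < Mg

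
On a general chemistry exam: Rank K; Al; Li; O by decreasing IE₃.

Li > O > K > Al

Consider each +2 ion: K²⁺ is already 1 electron into the core; Al²⁺ still has 1 valence electron; Li²⁺ is already 1 electron into the core; O²⁺ still has 4 valence electrons.
Usually core removal costs more than valence removal, but here the competition is close: a tightly held n=2 valence electron can cost more to remove than an n=3 core electron, so the actual values have to decide it.
Valence configurations: Al²⁺ [Ne]3s¹, O²⁺ [He]2s²2p².
Tabulated IE_3 (kJ/mol): K 4420, Al 2745, Li 11815, O 5300.
Hence IE_3: Al < K < O < Li.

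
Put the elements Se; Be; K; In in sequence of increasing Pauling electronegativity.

K < Be < In < Se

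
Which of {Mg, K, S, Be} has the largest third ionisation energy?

The third ionization energy removes an electron from the +2 ion. For each element: Mg²⁺ is the bare [Ne] core; K²⁺ is already 1 electron into the core; S²⁺ still has 4 valence electrons; Be²⁺ is the bare [He] core.
Breaking into a closed-shell core is much more expensive than removing a leftover valence electron — K, Mg and Be have the largest IE_3 here.
Tabulated IE_3 (kJ/mol): Mg 7733, K 4420, S 3357, Be 14849.
Overall IE_3 order: S < K < Mg < Be.

Be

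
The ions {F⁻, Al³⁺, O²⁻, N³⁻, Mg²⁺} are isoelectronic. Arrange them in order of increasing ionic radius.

All of these have 10 electrons, so size is governed by nuclear charge alone: the more protons, the stronger the pull on the same electron cloud, and the smaller the ion.
Nuclear charges: Al³⁺ (Z=13), Mg²⁺ (Z=12), F⁻ (Z=9), O²⁻ (Z=8), N³⁻ (Z=7).
Smallest to largest: Al³⁺ < Mg²⁺ < F⁻ < O²⁻ < N³⁻.

Al³⁺, Mg²⁺, F⁻, O²⁻, N³⁻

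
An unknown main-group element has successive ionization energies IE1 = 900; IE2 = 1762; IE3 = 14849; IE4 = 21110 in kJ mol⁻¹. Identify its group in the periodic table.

Look for the largest jump between consecutive ionization energies: IE3/IE2 ≈ 8.4, far larger than any earlier ratio.
That jump marks the point where a core electron is being removed. So the atom has 2 valence electrons.
A main-group element with 2 valence electrons is in group 2.

Group 2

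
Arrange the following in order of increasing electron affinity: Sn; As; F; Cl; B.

B < As < Sn < F < Cl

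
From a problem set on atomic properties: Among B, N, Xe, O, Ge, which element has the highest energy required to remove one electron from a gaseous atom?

B is in period 2, group 13; N is in period 2, group 15; O is in period 2, group 16; Ge is in period 4, group 14; Xe is in period 5, group 18.
Across a period the outer electron is held more tightly (higher IE₁); down a group it sits in a higher shell, more shielded, and comes off more easily.
Neither a single period nor a single group — weigh both effects.
B > Ge: period and group pull opposite ways; the down-group shift dominates (801 vs 762 kJ/mol).
Xe > B: period and group pull opposite ways; the across-period shift dominates (1170 vs 801 kJ/mol).
O > Xe: the two effects oppose for this pair; the down-group effect wins (1314 vs 1170 kJ/mol).
N > O: this pair runs against the simple trend — see the exception note.
Note the exception: N has a higher first ionization energy than O, contrary to the simple trend — pairing an electron in O's 2p⁴ costs repulsion energy, so O ionizes more easily than half-filled N (2p³).
Approximate values (kJ/mol): B 801, N 1402, O 1314, Ge 762, Xe 1170.
The highest energy required to remove one electron from a gaseous atom among these belongs to N.

N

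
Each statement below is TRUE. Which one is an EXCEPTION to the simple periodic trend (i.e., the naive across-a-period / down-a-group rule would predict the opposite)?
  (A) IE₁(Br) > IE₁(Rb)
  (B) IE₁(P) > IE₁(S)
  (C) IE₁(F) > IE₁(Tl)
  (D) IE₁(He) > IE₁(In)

(B)

The general trend: first ionisation energy increases across a period and decreases down a group.
(A) Br (period 4, group 17) vs Rb (period 5, group 1): the stated order agrees with the simple trend.
(B) P (period 3, group 15) vs S (period 3, group 16): the stated order contradicts the simple trend.
(C) F (period 2, group 17) vs Tl (period 6, group 13): the stated order agrees with the simple trend.
(D) He (period 1, group 18) vs In (period 5, group 13): the stated order agrees with the simple trend.
The exception is (B): S (3p⁴) ionizes more easily than half-filled P (3p³) because the paired 3p electron in S is pushed out by e⁻–e⁻ repulsion.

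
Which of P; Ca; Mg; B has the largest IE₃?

IE_3 is the cost of taking one more electron from the +2 cation: P²⁺ still has 3 valence electrons; Ca²⁺ is the bare [Ar] core; Mg²⁺ is the bare [Ne] core; B²⁺ still has 1 valence electron.
Breaking into a closed-shell core is much more expensive than removing a leftover valence electron — Ca and Mg have the largest IE_3 here.
Valence configurations: P²⁺ [Ne]3s²3p¹, B²⁺ [He]2s¹.
Tabulated IE_3 (kJ/mol): P 2914, Ca 4912, Mg 7733, B 3660.
Overall IE_3 order: P < B < Ca < Mg.

Mg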